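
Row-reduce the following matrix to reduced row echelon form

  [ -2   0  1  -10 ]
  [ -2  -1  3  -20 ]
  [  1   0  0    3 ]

[[1, 0, 0, 3], [0, 1, 0, 2], [0, 0, 1, -4]]

r1 → -1/2·r1
  [  1   0  -1/2    5 ]
  [ -2  -1     3  -20 ]
  [  1   0     0    3 ]
r2 → r2 + 2·r1
  [ 1   0  -1/2    5 ]
  [ 0  -1     2  -10 ]
  [ 1   0     0    3 ]
r3 → r3 − r1
  [ 1   0  -1/2    5 ]
  [ 0  -1     2  -10 ]
  [ 0   0   1/2   -2 ]
r2 → -1·r2
  [ 1  0  -1/2   5 ]
  [ 0  1    -2  10 ]
  [ 0  0   1/2  -2 ]
r3 → 2·r3
  [ 1  0  -1/2   5 ]
  [ 0  1    -2  10 ]
  [ 0  0     1  -4 ]
r2 → r2 + 2·r3
  [ 1  0  -1/2   5 ]
  [ 0  1     0   2 ]
  [ 0  0     1  -4 ]
r1 → r1 + 1/2·r3
  [ 1  0  0   3 ]
  [ 0  1  0   2 ]
  [ 0  0  1  -4 ]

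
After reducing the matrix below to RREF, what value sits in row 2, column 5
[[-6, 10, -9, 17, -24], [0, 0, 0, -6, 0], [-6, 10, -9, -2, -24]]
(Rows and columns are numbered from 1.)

0

R1 := -1/6·R1
R3 := R3 + 6·R1
R2 := -1/6·R2
R3 := R3 + 19·R2
R1 := R1 + 17/6·R2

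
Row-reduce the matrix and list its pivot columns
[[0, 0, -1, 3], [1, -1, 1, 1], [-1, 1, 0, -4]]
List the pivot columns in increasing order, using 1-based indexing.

Swap R1 and R2.
  [  1  -1   1   1 ]
  [  0   0  -1   3 ]
  [ -1   1   0  -4 ]
Add R1 to R3.
  [ 1  -1   1   1 ]
  [ 0   0  -1   3 ]
  [ 0   0   1  -3 ]
Multiply R2 by -1.
  [ 1  -1  1   1 ]
  [ 0   0  1  -3 ]
  [ 0   0  1  -3 ]
Subtract R2 from R3.
  [ 1  -1  1   1 ]
  [ 0   0  1  -3 ]
  [ 0   0  0   0 ]
Subtract R2 from R1.
  [ 1  -1  0   4 ]
  [ 0   0  1  -3 ]
  [ 0   0  0   0 ]
Pivot columns are the columns containing a leading 1.

1, 3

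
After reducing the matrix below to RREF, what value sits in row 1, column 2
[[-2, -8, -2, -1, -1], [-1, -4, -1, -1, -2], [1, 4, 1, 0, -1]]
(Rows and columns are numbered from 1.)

4

ρ1 -> -1/2·ρ1
  [  1   4   1  1/2  1/2 ]
  [ -1  -4  -1   -1   -2 ]
  [  1   4   1    0   -1 ]
ρ2 -> ρ2 + ρ1
  [ 1  4  1   1/2   1/2 ]
  [ 0  0  0  -1/2  -3/2 ]
  [ 1  4  1     0    -1 ]
ρ3 -> ρ3 − ρ1
  [ 1  4  1   1/2   1/2 ]
  [ 0  0  0  -1/2  -3/2 ]
  [ 0  0  0  -1/2  -3/2 ]
ρ2 -> -2·ρ2
  [ 1  4  1   1/2   1/2 ]
  [ 0  0  0     1     3 ]
  [ 0  0  0  -1/2  -3/2 ]
ρ3 -> ρ3 + 1/2·ρ2
  [ 1  4  1  1/2  1/2 ]
  [ 0  0  0    1    3 ]
  [ 0  0  0    0    0 ]
ρ1 -> ρ1 − 1/2·ρ2
  [ 1  4  1  0  -1 ]
  [ 0  0  0  1   3 ]
  [ 0  0  0  0   0 ]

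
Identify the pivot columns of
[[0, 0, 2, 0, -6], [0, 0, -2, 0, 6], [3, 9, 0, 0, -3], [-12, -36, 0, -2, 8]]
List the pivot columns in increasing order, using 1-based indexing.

Swap ρ1 and ρ3.
  [   3    9   0   0  -3 ]
  [   0    0  -2   0   6 ]
  [   0    0   2   0  -6 ]
  [ -12  -36   0  -2   8 ]
Multiply ρ1 by 1/3.
  [   1    3   0   0  -1 ]
  [   0    0  -2   0   6 ]
  [   0    0   2   0  -6 ]
  [ -12  -36   0  -2   8 ]
Add 12 times ρ1 to ρ4.
  [ 1  3   0   0  -1 ]
  [ 0  0  -2   0   6 ]
  [ 0  0   2   0  -6 ]
  [ 0  0   0  -2  -4 ]
Multiply ρ2 by -1/2.
  [ 1  3  0   0  -1 ]
  [ 0  0  1   0  -3 ]
  [ 0  0  2   0  -6 ]
  [ 0  0  0  -2  -4 ]
Subtract 2 times ρ2 from ρ3.
  [ 1  3  0   0  -1 ]
  [ 0  0  1   0  -3 ]
  [ 0  0  0   0   0 ]
  [ 0  0  0  -2  -4 ]
Swap ρ3 and ρ4.
  [ 1  3  0   0  -1 ]
  [ 0  0  1   0  -3 ]
  [ 0  0  0  -2  -4 ]
  [ 0  0  0   0   0 ]
Multiply ρ3 by -1/2.
  [ 1  3  0  0  -1 ]
  [ 0  0  1  0  -3 ]
  [ 0  0  0  1   2 ]
  [ 0  0  0  0   0 ]
Pivot columns are the columns containing a leading 1.

1, 3, 4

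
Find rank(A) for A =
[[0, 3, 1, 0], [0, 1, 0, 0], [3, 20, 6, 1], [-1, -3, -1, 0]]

rank = 4

Swap R1 and R3.
  [  3  20   6  1 ]
  [  0   1   0  0 ]
  [  0   3   1  0 ]
  [ -1  -3  -1  0 ]
Multiply R1 by 1/3.
  [  1  20/3   2  1/3 ]
  [  0     1   0    0 ]
  [  0     3   1    0 ]
  [ -1    -3  -1    0 ]
Add R1 to R4.
  [ 1  20/3  2  1/3 ]
  [ 0     1  0    0 ]
  [ 0     3  1    0 ]
  [ 0  11/3  1  1/3 ]
Subtract 3 times R2 from R3.
  [ 1  20/3  2  1/3 ]
  [ 0     1  0    0 ]
  [ 0     0  1    0 ]
  [ 0  11/3  1  1/3 ]
Subtract 11/3 times R2 from R4.
  [ 1  20/3  2  1/3 ]
  [ 0     1  0    0 ]
  [ 0     0  1    0 ]
  [ 0     0  1  1/3 ]
Subtract R3 from R4.
  [ 1  20/3  2  1/3 ]
  [ 0     1  0    0 ]
  [ 0     0  1    0 ]
  [ 0     0  0  1/3 ]
Multiply R4 by 3.
  [ 1  20/3  2  1/3 ]
  [ 0     1  0    0 ]
  [ 0     0  1    0 ]
  [ 0     0  0    1 ]
Subtract 1/3 times R4 from R1.
  [ 1  20/3  2  0 ]
  [ 0     1  0  0 ]
  [ 0     0  1  0 ]
  [ 0     0  0  1 ]
Subtract 2 times R3 from R1.
  [ 1  20/3  0  0 ]
  [ 0     1  0  0 ]
  [ 0     0  1  0 ]
  [ 0     0  0  1 ]
Subtract 20/3 times R2 from R1.
  [ 1  0  0  0 ]
  [ 0  1  0  0 ]
  [ 0  0  1  0 ]
  [ 0  0  0  1 ]
The reduced form has 4 nonzero rows.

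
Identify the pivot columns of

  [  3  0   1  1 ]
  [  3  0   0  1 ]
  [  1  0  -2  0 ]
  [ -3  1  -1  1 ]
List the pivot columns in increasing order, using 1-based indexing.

1, 2, 3, 4

Multiply r1 by 1/3.
  [  1  0  1/3  1/3 ]
  [  3  0    0    1 ]
  [  1  0   -2    0 ]
  [ -3  1   -1    1 ]
Subtract 3 times r1 from r2.
  [  1  0  1/3  1/3 ]
  [  0  0   -1    0 ]
  [  1  0   -2    0 ]
  [ -3  1   -1    1 ]
Subtract r1 from r3.
  [  1  0   1/3   1/3 ]
  [  0  0    -1     0 ]
  [  0  0  -7/3  -1/3 ]
  [ -3  1    -1     1 ]
Add 3 times r1 to r4.
  [ 1  0   1/3   1/3 ]
  [ 0  0    -1     0 ]
  [ 0  0  -7/3  -1/3 ]
  [ 0  1     0     2 ]
Swap r2 and r4.
  [ 1  0   1/3   1/3 ]
  [ 0  1     0     2 ]
  [ 0  0  -7/3  -1/3 ]
  [ 0  0    -1     0 ]
Multiply r3 by -3/7.
  [ 1  0  1/3  1/3 ]
  [ 0  1    0    2 ]
  [ 0  0    1  1/7 ]
  [ 0  0   -1    0 ]
Add r3 to r4.
  [ 1  0  1/3  1/3 ]
  [ 0  1    0    2 ]
  [ 0  0    1  1/7 ]
  [ 0  0    0  1/7 ]
Multiply r4 by 7.
  [ 1  0  1/3  1/3 ]
  [ 0  1    0    2 ]
  [ 0  0    1  1/7 ]
  [ 0  0    0    1 ]
Subtract 1/7 times r4 from r3.
  [ 1  0  1/3  1/3 ]
  [ 0  1    0    2 ]
  [ 0  0    1    0 ]
  [ 0  0    0    1 ]
Subtract 2 times r4 from r2.
  [ 1  0  1/3  1/3 ]
  [ 0  1    0    0 ]
  [ 0  0    1    0 ]
  [ 0  0    0    1 ]
Subtract 1/3 times r4 from r1.
  [ 1  0  1/3  0 ]
  [ 0  1    0  0 ]
  [ 0  0    1  0 ]
  [ 0  0    0  1 ]
Subtract 1/3 times r3 from r1.
  [ 1  0  0  0 ]
  [ 0  1  0  0 ]
  [ 0  0  1  0 ]
  [ 0  0  0  1 ]
Pivot columns are the columns containing a leading 1.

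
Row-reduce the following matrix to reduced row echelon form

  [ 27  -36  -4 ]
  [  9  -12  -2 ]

[[1, -4/3, 0], [0, 0, 1]]

r1 := 1/27·r1
r2 := r2 − 9·r1
r2 := -3/2·r2
r1 := r1 + 4/27·r2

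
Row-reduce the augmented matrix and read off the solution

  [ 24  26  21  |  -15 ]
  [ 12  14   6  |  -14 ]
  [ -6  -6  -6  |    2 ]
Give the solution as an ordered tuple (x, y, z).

(2/3, -2, 1)

R1 ← 1/24·R1
  [  1  13/12  7/8  |  -5/8 ]
  [ 12     14    6  |   -14 ]
  [ -6     -6   -6  |     2 ]
R2 ← R2 − 12·R1
  [  1  13/12   7/8  |   -5/8 ]
  [  0      1  -9/2  |  -13/2 ]
  [ -6     -6    -6  |      2 ]
R3 ← R3 + 6·R1
  [ 1  13/12   7/8  |   -5/8 ]
  [ 0      1  -9/2  |  -13/2 ]
  [ 0    1/2  -3/4  |   -7/4 ]
R3 ← R3 − 1/2·R2
  [ 1  13/12   7/8  |   -5/8 ]
  [ 0      1  -9/2  |  -13/2 ]
  [ 0      0   3/2  |    3/2 ]
R3 ← 2/3·R3
  [ 1  13/12   7/8  |   -5/8 ]
  [ 0      1  -9/2  |  -13/2 ]
  [ 0      0     1  |      1 ]
R2 ← R2 + 9/2·R3
  [ 1  13/12  7/8  |  -5/8 ]
  [ 0      1    0  |    -2 ]
  [ 0      0    1  |     1 ]
R1 ← R1 − 7/8·R3
  [ 1  13/12  0  |  -3/2 ]
  [ 0      1  0  |    -2 ]
  [ 0      0  1  |     1 ]
R1 ← R1 − 13/12·R2
  [ 1  0  0  |  2/3 ]
  [ 0  1  0  |   -2 ]
  [ 0  0  1  |    1 ]
Reading off the last column: x = 2/3, y = -2, z = 1.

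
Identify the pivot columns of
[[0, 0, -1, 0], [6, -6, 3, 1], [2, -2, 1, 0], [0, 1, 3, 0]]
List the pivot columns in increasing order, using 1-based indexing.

1, 2, 3, 4

r1 <=> r2
r1 ← 1/6·r1
r3 ← r3 − 2·r1
r2 <=> r4
r3 <=> r4
r3 ← -1·r3
r4 ← -3·r4
r1 ← r1 − 1/6·r4
r2 ← r2 − 3·r3
r1 ← r1 − 1/2·r3
r1 ← r1 + r2
Pivot columns are the columns containing a leading 1.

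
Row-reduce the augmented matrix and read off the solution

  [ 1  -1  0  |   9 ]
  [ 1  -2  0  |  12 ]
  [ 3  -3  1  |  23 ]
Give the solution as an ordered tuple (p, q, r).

R2 := R2 − R1
  [ 1  -1  0  |   9 ]
  [ 0  -1  0  |   3 ]
  [ 3  -3  1  |  23 ]
R3 := R3 − 3·R1
  [ 1  -1  0  |   9 ]
  [ 0  -1  0  |   3 ]
  [ 0   0  1  |  -4 ]
R2 := -1·R2
  [ 1  -1  0  |   9 ]
  [ 0   1  0  |  -3 ]
  [ 0   0  1  |  -4 ]
R1 := R1 + R2
  [ 1  0  0  |   6 ]
  [ 0  1  0  |  -3 ]
  [ 0  0  1  |  -4 ]
Reading off the last column: p = 6, q = -3, r = -4.

(6, -3, -4)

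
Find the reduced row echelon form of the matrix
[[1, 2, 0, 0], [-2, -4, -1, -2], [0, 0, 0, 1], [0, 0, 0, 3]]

[[1, 2, 0, 0], [0, 0, 1, 0], [0, 0, 0, 1], [0, 0, 0, 0]]

ρ2 ← ρ2 + 2·ρ1
  [ 1  2   0   0 ]
  [ 0  0  -1  -2 ]
  [ 0  0   0   1 ]
  [ 0  0   0   3 ]
ρ2 ← -1·ρ2
  [ 1  2  0  0 ]
  [ 0  0  1  2 ]
  [ 0  0  0  1 ]
  [ 0  0  0  3 ]
ρ4 ← ρ4 − 3·ρ3
  [ 1  2  0  0 ]
  [ 0  0  1  2 ]
  [ 0  0  0  1 ]
  [ 0  0  0  0 ]
ρ2 ← ρ2 − 2·ρ3
  [ 1  2  0  0 ]
  [ 0  0  1  0 ]
  [ 0  0  0  1 ]
  [ 0  0  0  0 ]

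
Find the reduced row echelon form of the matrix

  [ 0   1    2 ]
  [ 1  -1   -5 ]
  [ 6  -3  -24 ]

ρ1 <=> ρ2
ρ3 ← ρ3 − 6·ρ1
ρ3 ← ρ3 − 3·ρ2
ρ1 ← ρ1 + ρ2

[[1, 0, -3], [0, 1, 2], [0, 0, 0]]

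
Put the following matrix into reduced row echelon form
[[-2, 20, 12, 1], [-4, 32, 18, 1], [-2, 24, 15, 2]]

[[1, 0, 3/2, 0], [0, 1, 3/4, 0], [0, 0, 0, 1]]

R1 -> -1/2·R1
  [  1  -10  -6  -1/2 ]
  [ -4   32  18     1 ]
  [ -2   24  15     2 ]
R2 -> R2 + 4·R1
  [  1  -10  -6  -1/2 ]
  [  0   -8  -6    -1 ]
  [ -2   24  15     2 ]
R3 -> R3 + 2·R1
  [ 1  -10  -6  -1/2 ]
  [ 0   -8  -6    -1 ]
  [ 0    4   3     1 ]
R2 -> -1/8·R2
  [ 1  -10   -6  -1/2 ]
  [ 0    1  3/4   1/8 ]
  [ 0    4    3     1 ]
R3 -> R3 − 4·R2
  [ 1  -10   -6  -1/2 ]
  [ 0    1  3/4   1/8 ]
  [ 0    0    0   1/2 ]
R3 -> 2·R3
  [ 1  -10   -6  -1/2 ]
  [ 0    1  3/4   1/8 ]
  [ 0    0    0     1 ]
R2 -> R2 − 1/8·R3
  [ 1  -10   -6  -1/2 ]
  [ 0    1  3/4     0 ]
  [ 0    0    0     1 ]
R1 -> R1 + 1/2·R3
  [ 1  -10   -6  0 ]
  [ 0    1  3/4  0 ]
  [ 0    0    0  1 ]
R1 -> R1 + 10·R2
  [ 1  0  3/2  0 ]
  [ 0  1  3/4  0 ]
  [ 0  0    0  1 ]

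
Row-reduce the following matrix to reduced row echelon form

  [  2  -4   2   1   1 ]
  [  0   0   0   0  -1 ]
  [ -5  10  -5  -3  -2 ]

[[1, -2, 1, 0, 0], [0, 0, 0, 1, 0], [0, 0, 0, 0, 1]]

ρ1 := 1/2·ρ1
  [  1  -2   1  1/2  1/2 ]
  [  0   0   0    0   -1 ]
  [ -5  10  -5   -3   -2 ]
ρ3 := ρ3 + 5·ρ1
  [ 1  -2  1   1/2  1/2 ]
  [ 0   0  0     0   -1 ]
  [ 0   0  0  -1/2  1/2 ]
ρ2 <=> ρ3
  [ 1  -2  1   1/2  1/2 ]
  [ 0   0  0  -1/2  1/2 ]
  [ 0   0  0     0   -1 ]
ρ2 := -2·ρ2
  [ 1  -2  1  1/2  1/2 ]
  [ 0   0  0    1   -1 ]
  [ 0   0  0    0   -1 ]
ρ3 := -1·ρ3
  [ 1  -2  1  1/2  1/2 ]
  [ 0   0  0    1   -1 ]
  [ 0   0  0    0    1 ]
ρ2 := ρ2 + ρ3
  [ 1  -2  1  1/2  1/2 ]
  [ 0   0  0    1    0 ]
  [ 0   0  0    0    1 ]
ρ1 := ρ1 − 1/2·ρ3
  [ 1  -2  1  1/2  0 ]
  [ 0   0  0    1  0 ]
  [ 0   0  0    0  1 ]
ρ1 := ρ1 − 1/2·ρ2
  [ 1  -2  1  0  0 ]
  [ 0   0  0  1  0 ]
  [ 0   0  0  0  1 ]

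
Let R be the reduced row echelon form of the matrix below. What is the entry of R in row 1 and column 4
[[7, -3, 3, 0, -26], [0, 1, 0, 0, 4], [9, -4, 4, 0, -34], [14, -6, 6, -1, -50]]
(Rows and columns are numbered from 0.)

4

Multiply R1 by 1/7.
  [  1  -3/7  3/7   0  -26/7 ]
  [  0     1    0   0      4 ]
  [  9    -4    4   0    -34 ]
  [ 14    -6    6  -1    -50 ]
Subtract 9 times R1 from R3.
  [  1  -3/7  3/7   0  -26/7 ]
  [  0     1    0   0      4 ]
  [  0  -1/7  1/7   0   -4/7 ]
  [ 14    -6    6  -1    -50 ]
Subtract 14 times R1 from R4.
  [ 1  -3/7  3/7   0  -26/7 ]
  [ 0     1    0   0      4 ]
  [ 0  -1/7  1/7   0   -4/7 ]
  [ 0     0    0  -1      2 ]
Add 1/7 times R2 to R3.
  [ 1  -3/7  3/7   0  -26/7 ]
  [ 0     1    0   0      4 ]
  [ 0     0  1/7   0      0 ]
  [ 0     0    0  -1      2 ]
Multiply R3 by 7.
  [ 1  -3/7  3/7   0  -26/7 ]
  [ 0     1    0   0      4 ]
  [ 0     0    1   0      0 ]
  [ 0     0    0  -1      2 ]
Multiply R4 by -1.
  [ 1  -3/7  3/7  0  -26/7 ]
  [ 0     1    0  0      4 ]
  [ 0     0    1  0      0 ]
  [ 0     0    0  1     -2 ]
Subtract 3/7 times R3 from R1.
  [ 1  -3/7  0  0  -26/7 ]
  [ 0     1  0  0      4 ]
  [ 0     0  1  0      0 ]
  [ 0     0  0  1     -2 ]
Add 3/7 times R2 to R1.
  [ 1  0  0  0  -2 ]
  [ 0  1  0  0   4 ]
  [ 0  0  1  0   0 ]
  [ 0  0  0  1  -2 ]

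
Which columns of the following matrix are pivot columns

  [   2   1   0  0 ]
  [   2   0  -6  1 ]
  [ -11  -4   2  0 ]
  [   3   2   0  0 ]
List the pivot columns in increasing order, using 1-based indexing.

1, 2, 3, 4

R1 -> 1/2·R1
  [   1  1/2   0  0 ]
  [   2    0  -6  1 ]
  [ -11   -4   2  0 ]
  [   3    2   0  0 ]
R2 -> R2 − 2·R1
  [   1  1/2   0  0 ]
  [   0   -1  -6  1 ]
  [ -11   -4   2  0 ]
  [   3    2   0  0 ]
R3 -> R3 + 11·R1
  [ 1  1/2   0  0 ]
  [ 0   -1  -6  1 ]
  [ 0  3/2   2  0 ]
  [ 3    2   0  0 ]
R4 -> R4 − 3·R1
  [ 1  1/2   0  0 ]
  [ 0   -1  -6  1 ]
  [ 0  3/2   2  0 ]
  [ 0  1/2   0  0 ]
R2 -> -1·R2
  [ 1  1/2  0   0 ]
  [ 0    1  6  -1 ]
  [ 0  3/2  2   0 ]
  [ 0  1/2  0   0 ]
R3 -> R3 − 3/2·R2
  [ 1  1/2   0    0 ]
  [ 0    1   6   -1 ]
  [ 0    0  -7  3/2 ]
  [ 0  1/2   0    0 ]
R4 -> R4 − 1/2·R2
  [ 1  1/2   0    0 ]
  [ 0    1   6   -1 ]
  [ 0    0  -7  3/2 ]
  [ 0    0  -3  1/2 ]
R3 -> -1/7·R3
  [ 1  1/2   0      0 ]
  [ 0    1   6     -1 ]
  [ 0    0   1  -3/14 ]
  [ 0    0  -3    1/2 ]
R4 -> R4 + 3·R3
  [ 1  1/2  0      0 ]
  [ 0    1  6     -1 ]
  [ 0    0  1  -3/14 ]
  [ 0    0  0   -1/7 ]
R4 -> -7·R4
  [ 1  1/2  0      0 ]
  [ 0    1  6     -1 ]
  [ 0    0  1  -3/14 ]
  [ 0    0  0      1 ]
R3 -> R3 + 3/14·R4
  [ 1  1/2  0   0 ]
  [ 0    1  6  -1 ]
  [ 0    0  1   0 ]
  [ 0    0  0   1 ]
R2 -> R2 + R4
  [ 1  1/2  0  0 ]
  [ 0    1  6  0 ]
  [ 0    0  1  0 ]
  [ 0    0  0  1 ]
R2 -> R2 − 6·R3
  [ 1  1/2  0  0 ]
  [ 0    1  0  0 ]
  [ 0    0  1  0 ]
  [ 0    0  0  1 ]
R1 -> R1 − 1/2·R2
  [ 1  0  0  0 ]
  [ 0  1  0  0 ]
  [ 0  0  1  0 ]
  [ 0  0  0  1 ]
Pivot columns are the columns containing a leading 1.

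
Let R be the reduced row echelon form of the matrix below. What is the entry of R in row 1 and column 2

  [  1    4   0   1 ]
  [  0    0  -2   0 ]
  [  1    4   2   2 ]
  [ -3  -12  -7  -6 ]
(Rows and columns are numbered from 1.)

r3 → r3 − r1
  [  1    4   0   1 ]
  [  0    0  -2   0 ]
  [  0    0   2   1 ]
  [ -3  -12  -7  -6 ]
r4 → r4 + 3·r1
  [ 1  4   0   1 ]
  [ 0  0  -2   0 ]
  [ 0  0   2   1 ]
  [ 0  0  -7  -3 ]
r2 → -1/2·r2
  [ 1  4   0   1 ]
  [ 0  0   1   0 ]
  [ 0  0   2   1 ]
  [ 0  0  -7  -3 ]
r3 → r3 − 2·r2
  [ 1  4   0   1 ]
  [ 0  0   1   0 ]
  [ 0  0   0   1 ]
  [ 0  0  -7  -3 ]
r4 → r4 + 7·r2
  [ 1  4  0   1 ]
  [ 0  0  1   0 ]
  [ 0  0  0   1 ]
  [ 0  0  0  -3 ]
r4 → r4 + 3·r3
  [ 1  4  0  1 ]
  [ 0  0  1  0 ]
  [ 0  0  0  1 ]
  [ 0  0  0  0 ]
r1 → r1 − r3
  [ 1  4  0  0 ]
  [ 0  0  1  0 ]
  [ 0  0  0  1 ]
  [ 0  0  0  0 ]

4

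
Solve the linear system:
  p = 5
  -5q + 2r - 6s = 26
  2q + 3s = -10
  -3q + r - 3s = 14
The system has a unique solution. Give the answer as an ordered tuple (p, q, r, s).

(5, -2, 2, -2)

Form the augmented matrix and row-reduce:
  [ 1   0  0   0  |    5 ]
  [ 0  -5  2  -6  |   26 ]
  [ 0   2  0   3  |  -10 ]
  [ 0  -3  1  -3  |   14 ]
R2 ← -1/5·R2
  [ 1   0     0    0  |      5 ]
  [ 0   1  -2/5  6/5  |  -26/5 ]
  [ 0   2     0    3  |    -10 ]
  [ 0  -3     1   -3  |     14 ]
R3 ← R3 − 2·R2
  [ 1   0     0    0  |      5 ]
  [ 0   1  -2/5  6/5  |  -26/5 ]
  [ 0   0   4/5  3/5  |    2/5 ]
  [ 0  -3     1   -3  |     14 ]
R4 ← R4 + 3·R2
  [ 1  0     0    0  |      5 ]
  [ 0  1  -2/5  6/5  |  -26/5 ]
  [ 0  0   4/5  3/5  |    2/5 ]
  [ 0  0  -1/5  3/5  |   -8/5 ]
R3 ← 5/4·R3
  [ 1  0     0    0  |      5 ]
  [ 0  1  -2/5  6/5  |  -26/5 ]
  [ 0  0     1  3/4  |    1/2 ]
  [ 0  0  -1/5  3/5  |   -8/5 ]
R4 ← R4 + 1/5·R3
  [ 1  0     0    0  |      5 ]
  [ 0  1  -2/5  6/5  |  -26/5 ]
  [ 0  0     1  3/4  |    1/2 ]
  [ 0  0     0  3/4  |   -3/2 ]
R4 ← 4/3·R4
  [ 1  0     0    0  |      5 ]
  [ 0  1  -2/5  6/5  |  -26/5 ]
  [ 0  0     1  3/4  |    1/2 ]
  [ 0  0     0    1  |     -2 ]
R3 ← R3 − 3/4·R4
  [ 1  0     0    0  |      5 ]
  [ 0  1  -2/5  6/5  |  -26/5 ]
  [ 0  0     1    0  |      2 ]
  [ 0  0     0    1  |     -2 ]
R2 ← R2 − 6/5·R4
  [ 1  0     0  0  |      5 ]
  [ 0  1  -2/5  0  |  -14/5 ]
  [ 0  0     1  0  |      2 ]
  [ 0  0     0  1  |     -2 ]
R2 ← R2 + 2/5·R3
  [ 1  0  0  0  |   5 ]
  [ 0  1  0  0  |  -2 ]
  [ 0  0  1  0  |   2 ]
  [ 0  0  0  1  |  -2 ]
Reading off the last column: p = 5, q = -2, r = 2, s = -2.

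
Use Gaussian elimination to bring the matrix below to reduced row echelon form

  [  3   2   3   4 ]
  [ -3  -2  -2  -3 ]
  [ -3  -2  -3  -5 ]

[[1, 2/3, 0, 0], [0, 0, 1, 0], [0, 0, 0, 1]]

ρ1 → 1/3·ρ1
  [  1  2/3   1  4/3 ]
  [ -3   -2  -2   -3 ]
  [ -3   -2  -3   -5 ]
ρ2 → ρ2 + 3·ρ1
  [  1  2/3   1  4/3 ]
  [  0    0   1    1 ]
  [ -3   -2  -3   -5 ]
ρ3 → ρ3 + 3·ρ1
  [ 1  2/3  1  4/3 ]
  [ 0    0  1    1 ]
  [ 0    0  0   -1 ]
ρ3 → -1·ρ3
  [ 1  2/3  1  4/3 ]
  [ 0    0  1    1 ]
  [ 0    0  0    1 ]
ρ2 → ρ2 − ρ3
  [ 1  2/3  1  4/3 ]
  [ 0    0  1    0 ]
  [ 0    0  0    1 ]
ρ1 → ρ1 − 4/3·ρ3
  [ 1  2/3  1  0 ]
  [ 0    0  1  0 ]
  [ 0    0  0  1 ]
ρ1 → ρ1 − ρ2
  [ 1  2/3  0  0 ]
  [ 0    0  1  0 ]
  [ 0    0  0  1 ]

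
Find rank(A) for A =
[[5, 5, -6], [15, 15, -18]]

Multiply r1 by 1/5.
  [  1   1  -6/5 ]
  [ 15  15   -18 ]
Subtract 15 times r1 from r2.
  [ 1  1  -6/5 ]
  [ 0  0     0 ]
The reduced form has 1 nonzero row.

rank = 1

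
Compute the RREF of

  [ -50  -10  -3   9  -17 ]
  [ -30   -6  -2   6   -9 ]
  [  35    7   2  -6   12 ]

[[1, 1/5, 0, 0, 0], [0, 0, 1, -3, 0], [0, 0, 0, 0, 1]]

R1 → -1/50·R1
  [   1  1/5  3/50  -9/50  17/50 ]
  [ -30   -6    -2      6     -9 ]
  [  35    7     2     -6     12 ]
R2 → R2 + 30·R1
  [  1  1/5  3/50  -9/50  17/50 ]
  [  0    0  -1/5    3/5    6/5 ]
  [ 35    7     2     -6     12 ]
R3 → R3 − 35·R1
  [ 1  1/5   3/50  -9/50  17/50 ]
  [ 0    0   -1/5    3/5    6/5 ]
  [ 0    0  -1/10   3/10   1/10 ]
R2 → -5·R2
  [ 1  1/5   3/50  -9/50  17/50 ]
  [ 0    0      1     -3     -6 ]
  [ 0    0  -1/10   3/10   1/10 ]
R3 → R3 + 1/10·R2
  [ 1  1/5  3/50  -9/50  17/50 ]
  [ 0    0     1     -3     -6 ]
  [ 0    0     0      0   -1/2 ]
R3 → -2·R3
  [ 1  1/5  3/50  -9/50  17/50 ]
  [ 0    0     1     -3     -6 ]
  [ 0    0     0      0      1 ]
R2 → R2 + 6·R3
  [ 1  1/5  3/50  -9/50  17/50 ]
  [ 0    0     1     -3      0 ]
  [ 0    0     0      0      1 ]
R1 → R1 − 17/50·R3
  [ 1  1/5  3/50  -9/50  0 ]
  [ 0    0     1     -3  0 ]
  [ 0    0     0      0  1 ]
R1 → R1 − 3/50·R2
  [ 1  1/5  0   0  0 ]
  [ 0    0  1  -3  0 ]
  [ 0    0  0   0  1 ]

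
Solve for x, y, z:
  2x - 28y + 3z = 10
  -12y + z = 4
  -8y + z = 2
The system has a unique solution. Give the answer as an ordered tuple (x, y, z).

(1, -1/2, -2)

Form the augmented matrix and row-reduce:
  [ 2  -28  3  |  10 ]
  [ 0  -12  1  |   4 ]
  [ 0   -8  1  |   2 ]
R1 → 1/2·R1
  [ 1  -14  3/2  |  5 ]
  [ 0  -12    1  |  4 ]
  [ 0   -8    1  |  2 ]
R2 → -1/12·R2
  [ 1  -14    3/2  |     5 ]
  [ 0    1  -1/12  |  -1/3 ]
  [ 0   -8      1  |     2 ]
R3 → R3 + 8·R2
  [ 1  -14    3/2  |     5 ]
  [ 0    1  -1/12  |  -1/3 ]
  [ 0    0    1/3  |  -2/3 ]
R3 → 3·R3
  [ 1  -14    3/2  |     5 ]
  [ 0    1  -1/12  |  -1/3 ]
  [ 0    0      1  |    -2 ]
R2 → R2 + 1/12·R3
  [ 1  -14  3/2  |     5 ]
  [ 0    1    0  |  -1/2 ]
  [ 0    0    1  |    -2 ]
R1 → R1 − 3/2·R3
  [ 1  -14  0  |     8 ]
  [ 0    1  0  |  -1/2 ]
  [ 0    0  1  |    -2 ]
R1 → R1 + 14·R2
  [ 1  0  0  |     1 ]
  [ 0  1  0  |  -1/2 ]
  [ 0  0  1  |    -2 ]
Reading off the last column: x = 1, y = -1/2, z = -2.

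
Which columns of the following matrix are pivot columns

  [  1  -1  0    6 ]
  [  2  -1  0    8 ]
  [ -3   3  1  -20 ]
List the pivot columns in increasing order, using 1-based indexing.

1, 2, 3

Subtract 2 times ρ1 from ρ2.
  [  1  -1  0    6 ]
  [  0   1  0   -4 ]
  [ -3   3  1  -20 ]
Add 3 times ρ1 to ρ3.
  [ 1  -1  0   6 ]
  [ 0   1  0  -4 ]
  [ 0   0  1  -2 ]
Add ρ2 to ρ1.
  [ 1  0  0   2 ]
  [ 0  1  0  -4 ]
  [ 0  0  1  -2 ]
Pivot columns are the columns containing a leading 1.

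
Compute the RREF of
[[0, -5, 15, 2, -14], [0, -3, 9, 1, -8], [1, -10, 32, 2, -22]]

Swap r1 and r3.
  [ 1  -10  32  2  -22 ]
  [ 0   -3   9  1   -8 ]
  [ 0   -5  15  2  -14 ]
Multiply r2 by -1/3.
  [ 1  -10  32     2  -22 ]
  [ 0    1  -3  -1/3  8/3 ]
  [ 0   -5  15     2  -14 ]
Add 5 times r2 to r3.
  [ 1  -10  32     2   -22 ]
  [ 0    1  -3  -1/3   8/3 ]
  [ 0    0   0   1/3  -2/3 ]
Multiply r3 by 3.
  [ 1  -10  32     2  -22 ]
  [ 0    1  -3  -1/3  8/3 ]
  [ 0    0   0     1   -2 ]
Add 1/3 times r3 to r2.
  [ 1  -10  32  2  -22 ]
  [ 0    1  -3  0    2 ]
  [ 0    0   0  1   -2 ]
Subtract 2 times r3 from r1.
  [ 1  -10  32  0  -18 ]
  [ 0    1  -3  0    2 ]
  [ 0    0   0  1   -2 ]
Add 10 times r2 to r1.
  [ 1  0   2  0   2 ]
  [ 0  1  -3  0   2 ]
  [ 0  0   0  1  -2 ]

[[1, 0, 2, 0, 2], [0, 1, -3, 0, 2], [0, 0, 0, 1, -2]]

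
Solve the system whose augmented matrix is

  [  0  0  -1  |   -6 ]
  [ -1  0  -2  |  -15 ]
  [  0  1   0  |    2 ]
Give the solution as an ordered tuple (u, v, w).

(3, 2, 6)

r1 <=> r2
  [ -1  0  -2  |  -15 ]
  [  0  0  -1  |   -6 ]
  [  0  1   0  |    2 ]
r1 ← -1·r1
  [ 1  0   2  |  15 ]
  [ 0  0  -1  |  -6 ]
  [ 0  1   0  |   2 ]
r2 <=> r3
  [ 1  0   2  |  15 ]
  [ 0  1   0  |   2 ]
  [ 0  0  -1  |  -6 ]
r3 ← -1·r3
  [ 1  0  2  |  15 ]
  [ 0  1  0  |   2 ]
  [ 0  0  1  |   6 ]
r1 ← r1 − 2·r3
  [ 1  0  0  |  3 ]
  [ 0  1  0  |  2 ]
  [ 0  0  1  |  6 ]
Reading off the last column: u = 3, v = 2, w = 6.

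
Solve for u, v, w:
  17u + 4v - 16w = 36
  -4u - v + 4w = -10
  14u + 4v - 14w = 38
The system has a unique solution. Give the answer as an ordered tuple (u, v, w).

(-4, 6, -5)

Form the augmented matrix and row-reduce:
  [ 17   4  -16  |   36 ]
  [ -4  -1    4  |  -10 ]
  [ 14   4  -14  |   38 ]
ρ1 → 1/17·ρ1
  [  1  4/17  -16/17  |  36/17 ]
  [ -4    -1       4  |    -10 ]
  [ 14     4     -14  |     38 ]
ρ2 → ρ2 + 4·ρ1
  [  1   4/17  -16/17  |   36/17 ]
  [  0  -1/17    4/17  |  -26/17 ]
  [ 14      4     -14  |      38 ]
ρ3 → ρ3 − 14·ρ1
  [ 1   4/17  -16/17  |   36/17 ]
  [ 0  -1/17    4/17  |  -26/17 ]
  [ 0  12/17  -14/17  |  142/17 ]
ρ2 → -17·ρ2
  [ 1   4/17  -16/17  |   36/17 ]
  [ 0      1      -4  |      26 ]
  [ 0  12/17  -14/17  |  142/17 ]
ρ3 → ρ3 − 12/17·ρ2
  [ 1  4/17  -16/17  |  36/17 ]
  [ 0     1      -4  |     26 ]
  [ 0     0       2  |    -10 ]
ρ3 → 1/2·ρ3
  [ 1  4/17  -16/17  |  36/17 ]
  [ 0     1      -4  |     26 ]
  [ 0     0       1  |     -5 ]
ρ2 → ρ2 + 4·ρ3
  [ 1  4/17  -16/17  |  36/17 ]
  [ 0     1       0  |      6 ]
  [ 0     0       1  |     -5 ]
ρ1 → ρ1 + 16/17·ρ3
  [ 1  4/17  0  |  -44/17 ]
  [ 0     1  0  |       6 ]
  [ 0     0  1  |      -5 ]
ρ1 → ρ1 − 4/17·ρ2
  [ 1  0  0  |  -4 ]
  [ 0  1  0  |   6 ]
  [ 0  0  1  |  -5 ]
Reading off the last column: u = -4, v = 6, w = -5.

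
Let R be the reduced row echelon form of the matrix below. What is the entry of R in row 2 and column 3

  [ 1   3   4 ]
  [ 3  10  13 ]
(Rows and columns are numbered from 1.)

1

Subtract 3 times ρ1 from ρ2.
  [ 1  3  4 ]
  [ 0  1  1 ]
Subtract 3 times ρ2 from ρ1.
  [ 1  0  1 ]
  [ 0  1  1 ]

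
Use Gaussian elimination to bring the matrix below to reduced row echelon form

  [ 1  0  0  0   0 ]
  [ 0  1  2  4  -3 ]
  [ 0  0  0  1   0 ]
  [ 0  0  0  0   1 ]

Add 3 times r4 to r2.
Subtract 4 times r3 from r2.

[[1, 0, 0, 0, 0], [0, 1, 2, 0, 0], [0, 0, 0, 1, 0], [0, 0, 0, 0, 1]]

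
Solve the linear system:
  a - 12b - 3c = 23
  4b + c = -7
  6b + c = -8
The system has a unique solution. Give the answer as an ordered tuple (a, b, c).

Form the augmented matrix and row-reduce:
  [ 1  -12  -3  |  23 ]
  [ 0    4   1  |  -7 ]
  [ 0    6   1  |  -8 ]
ρ2 := 1/4·ρ2
  [ 1  -12   -3  |    23 ]
  [ 0    1  1/4  |  -7/4 ]
  [ 0    6    1  |    -8 ]
ρ3 := ρ3 − 6·ρ2
  [ 1  -12    -3  |    23 ]
  [ 0    1   1/4  |  -7/4 ]
  [ 0    0  -1/2  |   5/2 ]
ρ3 := -2·ρ3
  [ 1  -12   -3  |    23 ]
  [ 0    1  1/4  |  -7/4 ]
  [ 0    0    1  |    -5 ]
ρ2 := ρ2 − 1/4·ρ3
  [ 1  -12  -3  |    23 ]
  [ 0    1   0  |  -1/2 ]
  [ 0    0   1  |    -5 ]
ρ1 := ρ1 + 3·ρ3
  [ 1  -12  0  |     8 ]
  [ 0    1  0  |  -1/2 ]
  [ 0    0  1  |    -5 ]
ρ1 := ρ1 + 12·ρ2
  [ 1  0  0  |     2 ]
  [ 0  1  0  |  -1/2 ]
  [ 0  0  1  |    -5 ]
Reading off the last column: a = 2, b = -1/2, c = -5.

(2, -1/2, -5)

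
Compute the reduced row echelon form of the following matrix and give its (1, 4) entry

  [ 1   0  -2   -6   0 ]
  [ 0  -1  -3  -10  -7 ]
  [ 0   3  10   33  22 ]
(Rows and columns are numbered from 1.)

R2 ← -1·R2
R3 ← R3 − 3·R2
R2 ← R2 − 3·R3
R1 ← R1 + 2·R3

0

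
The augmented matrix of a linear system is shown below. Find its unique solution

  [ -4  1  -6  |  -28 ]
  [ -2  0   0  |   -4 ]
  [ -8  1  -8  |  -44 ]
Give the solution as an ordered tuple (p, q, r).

R1 -> -1/4·R1
  [  1  -1/4  3/2  |    7 ]
  [ -2     0    0  |   -4 ]
  [ -8     1   -8  |  -44 ]
R2 -> R2 + 2·R1
  [  1  -1/4  3/2  |    7 ]
  [  0  -1/2    3  |   10 ]
  [ -8     1   -8  |  -44 ]
R3 -> R3 + 8·R1
  [ 1  -1/4  3/2  |   7 ]
  [ 0  -1/2    3  |  10 ]
  [ 0    -1    4  |  12 ]
R2 -> -2·R2
  [ 1  -1/4  3/2  |    7 ]
  [ 0     1   -6  |  -20 ]
  [ 0    -1    4  |   12 ]
R3 -> R3 + R2
  [ 1  -1/4  3/2  |    7 ]
  [ 0     1   -6  |  -20 ]
  [ 0     0   -2  |   -8 ]
R3 -> -1/2·R3
  [ 1  -1/4  3/2  |    7 ]
  [ 0     1   -6  |  -20 ]
  [ 0     0    1  |    4 ]
R2 -> R2 + 6·R3
  [ 1  -1/4  3/2  |  7 ]
  [ 0     1    0  |  4 ]
  [ 0     0    1  |  4 ]
R1 -> R1 − 3/2·R3
  [ 1  -1/4  0  |  1 ]
  [ 0     1  0  |  4 ]
  [ 0     0  1  |  4 ]
R1 -> R1 + 1/4·R2
  [ 1  0  0  |  2 ]
  [ 0  1  0  |  4 ]
  [ 0  0  1  |  4 ]
Reading off the last column: p = 2, q = 4, r = 4.

(2, 4, 4)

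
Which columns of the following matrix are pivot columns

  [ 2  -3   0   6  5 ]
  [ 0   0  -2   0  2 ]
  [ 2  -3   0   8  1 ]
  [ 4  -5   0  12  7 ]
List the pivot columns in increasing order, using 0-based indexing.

0, 1, 2, 3

Multiply R1 by 1/2.
  [ 1  -3/2   0   3  5/2 ]
  [ 0     0  -2   0    2 ]
  [ 2    -3   0   8    1 ]
  [ 4    -5   0  12    7 ]
Subtract 2 times R1 from R3.
  [ 1  -3/2   0   3  5/2 ]
  [ 0     0  -2   0    2 ]
  [ 0     0   0   2   -4 ]
  [ 4    -5   0  12    7 ]
Subtract 4 times R1 from R4.
  [ 1  -3/2   0  3  5/2 ]
  [ 0     0  -2  0    2 ]
  [ 0     0   0  2   -4 ]
  [ 0     1   0  0   -3 ]
Swap R2 and R4.
  [ 1  -3/2   0  3  5/2 ]
  [ 0     1   0  0   -3 ]
  [ 0     0   0  2   -4 ]
  [ 0     0  -2  0    2 ]
Swap R3 and R4.
  [ 1  -3/2   0  3  5/2 ]
  [ 0     1   0  0   -3 ]
  [ 0     0  -2  0    2 ]
  [ 0     0   0  2   -4 ]
Multiply R3 by -1/2.
  [ 1  -3/2  0  3  5/2 ]
  [ 0     1  0  0   -3 ]
  [ 0     0  1  0   -1 ]
  [ 0     0  0  2   -4 ]
Multiply R4 by 1/2.
  [ 1  -3/2  0  3  5/2 ]
  [ 0     1  0  0   -3 ]
  [ 0     0  1  0   -1 ]
  [ 0     0  0  1   -2 ]
Subtract 3 times R4 from R1.
  [ 1  -3/2  0  0  17/2 ]
  [ 0     1  0  0    -3 ]
  [ 0     0  1  0    -1 ]
  [ 0     0  0  1    -2 ]
Add 3/2 times R2 to R1.
  [ 1  0  0  0   4 ]
  [ 0  1  0  0  -3 ]
  [ 0  0  1  0  -1 ]
  [ 0  0  0  1  -2 ]
Pivot columns are the columns containing a leading 1.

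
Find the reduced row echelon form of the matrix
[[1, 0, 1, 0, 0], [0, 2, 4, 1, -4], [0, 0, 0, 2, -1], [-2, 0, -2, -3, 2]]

ρ4 ← ρ4 + 2·ρ1
  [ 1  0  1   0   0 ]
  [ 0  2  4   1  -4 ]
  [ 0  0  0   2  -1 ]
  [ 0  0  0  -3   2 ]
ρ2 ← 1/2·ρ2
  [ 1  0  1    0   0 ]
  [ 0  1  2  1/2  -2 ]
  [ 0  0  0    2  -1 ]
  [ 0  0  0   -3   2 ]
ρ3 ← 1/2·ρ3
  [ 1  0  1    0     0 ]
  [ 0  1  2  1/2    -2 ]
  [ 0  0  0    1  -1/2 ]
  [ 0  0  0   -3     2 ]
ρ4 ← ρ4 + 3·ρ3
  [ 1  0  1    0     0 ]
  [ 0  1  2  1/2    -2 ]
  [ 0  0  0    1  -1/2 ]
  [ 0  0  0    0   1/2 ]
ρ4 ← 2·ρ4
  [ 1  0  1    0     0 ]
  [ 0  1  2  1/2    -2 ]
  [ 0  0  0    1  -1/2 ]
  [ 0  0  0    0     1 ]
ρ3 ← ρ3 + 1/2·ρ4
  [ 1  0  1    0   0 ]
  [ 0  1  2  1/2  -2 ]
  [ 0  0  0    1   0 ]
  [ 0  0  0    0   1 ]
ρ2 ← ρ2 + 2·ρ4
  [ 1  0  1    0  0 ]
  [ 0  1  2  1/2  0 ]
  [ 0  0  0    1  0 ]
  [ 0  0  0    0  1 ]
ρ2 ← ρ2 − 1/2·ρ3
  [ 1  0  1  0  0 ]
  [ 0  1  2  0  0 ]
  [ 0  0  0  1  0 ]
  [ 0  0  0  0  1 ]

[[1, 0, 1, 0, 0], [0, 1, 2, 0, 0], [0, 0, 0, 1, 0], [0, 0, 0, 0, 1]]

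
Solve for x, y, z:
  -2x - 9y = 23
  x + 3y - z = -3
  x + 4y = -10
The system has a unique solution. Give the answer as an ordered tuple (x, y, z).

(2, -3, -4)

Form the augmented matrix and row-reduce:
  [ -2  -9   0  |   23 ]
  [  1   3  -1  |   -3 ]
  [  1   4   0  |  -10 ]
r1 := -1/2·r1
  [ 1  9/2   0  |  -23/2 ]
  [ 1    3  -1  |     -3 ]
  [ 1    4   0  |    -10 ]
r2 := r2 − r1
  [ 1   9/2   0  |  -23/2 ]
  [ 0  -3/2  -1  |   17/2 ]
  [ 1     4   0  |    -10 ]
r3 := r3 − r1
  [ 1   9/2   0  |  -23/2 ]
  [ 0  -3/2  -1  |   17/2 ]
  [ 0  -1/2   0  |    3/2 ]
r2 := -2/3·r2
  [ 1   9/2    0  |  -23/2 ]
  [ 0     1  2/3  |  -17/3 ]
  [ 0  -1/2    0  |    3/2 ]
r3 := r3 + 1/2·r2
  [ 1  9/2    0  |  -23/2 ]
  [ 0    1  2/3  |  -17/3 ]
  [ 0    0  1/3  |   -4/3 ]
r3 := 3·r3
  [ 1  9/2    0  |  -23/2 ]
  [ 0    1  2/3  |  -17/3 ]
  [ 0    0    1  |     -4 ]
r2 := r2 − 2/3·r3
  [ 1  9/2  0  |  -23/2 ]
  [ 0    1  0  |     -3 ]
  [ 0    0  1  |     -4 ]
r1 := r1 − 9/2·r2
  [ 1  0  0  |   2 ]
  [ 0  1  0  |  -3 ]
  [ 0  0  1  |  -4 ]
Reading off the last column: x = 2, y = -3, z = -4.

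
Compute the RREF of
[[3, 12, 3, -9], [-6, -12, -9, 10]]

Multiply r1 by 1/3.
Add 6 times r1 to r2.
Multiply r2 by 1/12.
Subtract 4 times r2 from r1.

[[1, 0, 2, -1/3], [0, 1, -1/4, -2/3]]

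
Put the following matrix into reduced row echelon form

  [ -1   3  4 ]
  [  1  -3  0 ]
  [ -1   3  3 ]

[[1, -3, 0], [0, 0, 1], [0, 0, 0]]

R1 -> -1·R1
  [  1  -3  -4 ]
  [  1  -3   0 ]
  [ -1   3   3 ]
R2 -> R2 − R1
  [  1  -3  -4 ]
  [  0   0   4 ]
  [ -1   3   3 ]
R3 -> R3 + R1
  [ 1  -3  -4 ]
  [ 0   0   4 ]
  [ 0   0  -1 ]
R2 -> 1/4·R2
  [ 1  -3  -4 ]
  [ 0   0   1 ]
  [ 0   0  -1 ]
R3 -> R3 + R2
  [ 1  -3  -4 ]
  [ 0   0   1 ]
  [ 0   0   0 ]
R1 -> R1 + 4·R2
  [ 1  -3  0 ]
  [ 0   0  1 ]
  [ 0   0  0 ]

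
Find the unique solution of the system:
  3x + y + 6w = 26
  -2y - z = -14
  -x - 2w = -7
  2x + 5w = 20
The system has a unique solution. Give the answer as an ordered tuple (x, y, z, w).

Form the augmented matrix and row-reduce:
  [  3   1   0   6  |   26 ]
  [  0  -2  -1   0  |  -14 ]
  [ -1   0   0  -2  |   -7 ]
  [  2   0   0   5  |   20 ]
ρ1 ← 1/3·ρ1
  [  1  1/3   0   2  |  26/3 ]
  [  0   -2  -1   0  |   -14 ]
  [ -1    0   0  -2  |    -7 ]
  [  2    0   0   5  |    20 ]
ρ3 ← ρ3 + ρ1
  [ 1  1/3   0  2  |  26/3 ]
  [ 0   -2  -1  0  |   -14 ]
  [ 0  1/3   0  0  |   5/3 ]
  [ 2    0   0  5  |    20 ]
ρ4 ← ρ4 − 2·ρ1
  [ 1   1/3   0  2  |  26/3 ]
  [ 0    -2  -1  0  |   -14 ]
  [ 0   1/3   0  0  |   5/3 ]
  [ 0  -2/3   0  1  |   8/3 ]
ρ2 ← -1/2·ρ2
  [ 1   1/3    0  2  |  26/3 ]
  [ 0     1  1/2  0  |     7 ]
  [ 0   1/3    0  0  |   5/3 ]
  [ 0  -2/3    0  1  |   8/3 ]
ρ3 ← ρ3 − 1/3·ρ2
  [ 1   1/3     0  2  |  26/3 ]
  [ 0     1   1/2  0  |     7 ]
  [ 0     0  -1/6  0  |  -2/3 ]
  [ 0  -2/3     0  1  |   8/3 ]
ρ4 ← ρ4 + 2/3·ρ2
  [ 1  1/3     0  2  |  26/3 ]
  [ 0    1   1/2  0  |     7 ]
  [ 0    0  -1/6  0  |  -2/3 ]
  [ 0    0   1/3  1  |  22/3 ]
ρ3 ← -6·ρ3
  [ 1  1/3    0  2  |  26/3 ]
  [ 0    1  1/2  0  |     7 ]
  [ 0    0    1  0  |     4 ]
  [ 0    0  1/3  1  |  22/3 ]
ρ4 ← ρ4 − 1/3·ρ3
  [ 1  1/3    0  2  |  26/3 ]
  [ 0    1  1/2  0  |     7 ]
  [ 0    0    1  0  |     4 ]
  [ 0    0    0  1  |     6 ]
ρ1 ← ρ1 − 2·ρ4
  [ 1  1/3    0  0  |  -10/3 ]
  [ 0    1  1/2  0  |      7 ]
  [ 0    0    1  0  |      4 ]
  [ 0    0    0  1  |      6 ]
ρ2 ← ρ2 − 1/2·ρ3
  [ 1  1/3  0  0  |  -10/3 ]
  [ 0    1  0  0  |      5 ]
  [ 0    0  1  0  |      4 ]
  [ 0    0  0  1  |      6 ]
ρ1 ← ρ1 − 1/3·ρ2
  [ 1  0  0  0  |  -5 ]
  [ 0  1  0  0  |   5 ]
  [ 0  0  1  0  |   4 ]
  [ 0  0  0  1  |   6 ]
Reading off the last column: x = -5, y = 5, z = 4, w = 6.

(-5, 5, 4, 6)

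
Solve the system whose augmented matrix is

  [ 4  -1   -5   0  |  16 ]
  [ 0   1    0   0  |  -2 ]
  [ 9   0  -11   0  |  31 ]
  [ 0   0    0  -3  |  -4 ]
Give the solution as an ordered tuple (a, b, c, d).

ρ1 := 1/4·ρ1
  [ 1  -1/4  -5/4   0  |   4 ]
  [ 0     1     0   0  |  -2 ]
  [ 9     0   -11   0  |  31 ]
  [ 0     0     0  -3  |  -4 ]
ρ3 := ρ3 − 9·ρ1
  [ 1  -1/4  -5/4   0  |   4 ]
  [ 0     1     0   0  |  -2 ]
  [ 0   9/4   1/4   0  |  -5 ]
  [ 0     0     0  -3  |  -4 ]
ρ3 := ρ3 − 9/4·ρ2
  [ 1  -1/4  -5/4   0  |     4 ]
  [ 0     1     0   0  |    -2 ]
  [ 0     0   1/4   0  |  -1/2 ]
  [ 0     0     0  -3  |    -4 ]
ρ3 := 4·ρ3
  [ 1  -1/4  -5/4   0  |   4 ]
  [ 0     1     0   0  |  -2 ]
  [ 0     0     1   0  |  -2 ]
  [ 0     0     0  -3  |  -4 ]
ρ4 := -1/3·ρ4
  [ 1  -1/4  -5/4  0  |    4 ]
  [ 0     1     0  0  |   -2 ]
  [ 0     0     1  0  |   -2 ]
  [ 0     0     0  1  |  4/3 ]
ρ1 := ρ1 + 5/4·ρ3
  [ 1  -1/4  0  0  |  3/2 ]
  [ 0     1  0  0  |   -2 ]
  [ 0     0  1  0  |   -2 ]
  [ 0     0  0  1  |  4/3 ]
ρ1 := ρ1 + 1/4·ρ2
  [ 1  0  0  0  |    1 ]
  [ 0  1  0  0  |   -2 ]
  [ 0  0  1  0  |   -2 ]
  [ 0  0  0  1  |  4/3 ]
Reading off the last column: a = 1, b = -2, c = -2, d = 4/3.

(1, -2, -2, 4/3)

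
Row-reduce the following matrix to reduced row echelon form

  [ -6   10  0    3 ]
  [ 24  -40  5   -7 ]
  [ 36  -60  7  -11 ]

Multiply r1 by -1/6.
  [  1  -5/3  0  -1/2 ]
  [ 24   -40  5    -7 ]
  [ 36   -60  7   -11 ]
Subtract 24 times r1 from r2.
  [  1  -5/3  0  -1/2 ]
  [  0     0  5     5 ]
  [ 36   -60  7   -11 ]
Subtract 36 times r1 from r3.
  [ 1  -5/3  0  -1/2 ]
  [ 0     0  5     5 ]
  [ 0     0  7     7 ]
Multiply r2 by 1/5.
  [ 1  -5/3  0  -1/2 ]
  [ 0     0  1     1 ]
  [ 0     0  7     7 ]
Subtract 7 times r2 from r3.
  [ 1  -5/3  0  -1/2 ]
  [ 0     0  1     1 ]
  [ 0     0  0     0 ]

[[1, -5/3, 0, -1/2], [0, 0, 1, 1], [0, 0, 0, 0]]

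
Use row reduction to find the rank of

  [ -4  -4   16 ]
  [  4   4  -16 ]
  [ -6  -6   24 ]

rank = 1

R1 → -1/4·R1
  [  1   1   -4 ]
  [  4   4  -16 ]
  [ -6  -6   24 ]
R2 → R2 − 4·R1
  [  1   1  -4 ]
  [  0   0   0 ]
  [ -6  -6  24 ]
R3 → R3 + 6·R1
  [ 1  1  -4 ]
  [ 0  0   0 ]
  [ 0  0   0 ]
The reduced form has 1 nonzero row.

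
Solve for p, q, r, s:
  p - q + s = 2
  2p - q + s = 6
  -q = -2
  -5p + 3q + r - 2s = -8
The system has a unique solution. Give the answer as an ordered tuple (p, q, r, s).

(4, 2, 6, 0)

Form the augmented matrix and row-reduce:
  [  1  -1  0   1  |   2 ]
  [  2  -1  0   1  |   6 ]
  [  0  -1  0   0  |  -2 ]
  [ -5   3  1  -2  |  -8 ]
R2 ← R2 − 2·R1
  [  1  -1  0   1  |   2 ]
  [  0   1  0  -1  |   2 ]
  [  0  -1  0   0  |  -2 ]
  [ -5   3  1  -2  |  -8 ]
R4 ← R4 + 5·R1
  [ 1  -1  0   1  |   2 ]
  [ 0   1  0  -1  |   2 ]
  [ 0  -1  0   0  |  -2 ]
  [ 0  -2  1   3  |   2 ]
R3 ← R3 + R2
  [ 1  -1  0   1  |  2 ]
  [ 0   1  0  -1  |  2 ]
  [ 0   0  0  -1  |  0 ]
  [ 0  -2  1   3  |  2 ]
R4 ← R4 + 2·R2
  [ 1  -1  0   1  |  2 ]
  [ 0   1  0  -1  |  2 ]
  [ 0   0  0  -1  |  0 ]
  [ 0   0  1   1  |  6 ]
R3 ↔ R4
  [ 1  -1  0   1  |  2 ]
  [ 0   1  0  -1  |  2 ]
  [ 0   0  1   1  |  6 ]
  [ 0   0  0  -1  |  0 ]
R4 ← -1·R4
  [ 1  -1  0   1  |  2 ]
  [ 0   1  0  -1  |  2 ]
  [ 0   0  1   1  |  6 ]
  [ 0   0  0   1  |  0 ]
R3 ← R3 − R4
  [ 1  -1  0   1  |  2 ]
  [ 0   1  0  -1  |  2 ]
  [ 0   0  1   0  |  6 ]
  [ 0   0  0   1  |  0 ]
R2 ← R2 + R4
  [ 1  -1  0  1  |  2 ]
  [ 0   1  0  0  |  2 ]
  [ 0   0  1  0  |  6 ]
  [ 0   0  0  1  |  0 ]
R1 ← R1 − R4
  [ 1  -1  0  0  |  2 ]
  [ 0   1  0  0  |  2 ]
  [ 0   0  1  0  |  6 ]
  [ 0   0  0  1  |  0 ]
R1 ← R1 + R2
  [ 1  0  0  0  |  4 ]
  [ 0  1  0  0  |  2 ]
  [ 0  0  1  0  |  6 ]
  [ 0  0  0  1  |  0 ]
Reading off the last column: p = 4, q = 2, r = 6, s = 0.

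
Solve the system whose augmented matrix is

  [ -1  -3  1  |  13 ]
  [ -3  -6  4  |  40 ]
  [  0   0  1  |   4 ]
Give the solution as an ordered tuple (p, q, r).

Multiply r1 by -1.
  [  1   3  -1  |  -13 ]
  [ -3  -6   4  |   40 ]
  [  0   0   1  |    4 ]
Add 3 times r1 to r2.
  [ 1  3  -1  |  -13 ]
  [ 0  3   1  |    1 ]
  [ 0  0   1  |    4 ]
Multiply r2 by 1/3.
  [ 1  3   -1  |  -13 ]
  [ 0  1  1/3  |  1/3 ]
  [ 0  0    1  |    4 ]
Subtract 1/3 times r3 from r2.
  [ 1  3  -1  |  -13 ]
  [ 0  1   0  |   -1 ]
  [ 0  0   1  |    4 ]
Add r3 to r1.
  [ 1  3  0  |  -9 ]
  [ 0  1  0  |  -1 ]
  [ 0  0  1  |   4 ]
Subtract 3 times r2 from r1.
  [ 1  0  0  |  -6 ]
  [ 0  1  0  |  -1 ]
  [ 0  0  1  |   4 ]
Reading off the last column: p = -6, q = -1, r = 4.

(-6, -1, 4)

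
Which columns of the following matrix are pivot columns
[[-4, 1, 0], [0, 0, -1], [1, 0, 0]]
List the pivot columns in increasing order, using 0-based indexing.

0, 1, 2

R1 ← -1/4·R1
  [ 1  -1/4   0 ]
  [ 0     0  -1 ]
  [ 1     0   0 ]
R3 ← R3 − R1
  [ 1  -1/4   0 ]
  [ 0     0  -1 ]
  [ 0   1/4   0 ]
R2 ↔ R3
  [ 1  -1/4   0 ]
  [ 0   1/4   0 ]
  [ 0     0  -1 ]
R2 ← 4·R2
  [ 1  -1/4   0 ]
  [ 0     1   0 ]
  [ 0     0  -1 ]
R3 ← -1·R3
  [ 1  -1/4  0 ]
  [ 0     1  0 ]
  [ 0     0  1 ]
R1 ← R1 + 1/4·R2
  [ 1  0  0 ]
  [ 0  1  0 ]
  [ 0  0  1 ]
Pivot columns are the columns containing a leading 1.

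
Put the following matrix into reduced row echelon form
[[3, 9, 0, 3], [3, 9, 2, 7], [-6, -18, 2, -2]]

[[1, 3, 0, 1], [0, 0, 1, 2], [0, 0, 0, 0]]

Multiply ρ1 by 1/3.
  [  1    3  0   1 ]
  [  3    9  2   7 ]
  [ -6  -18  2  -2 ]
Subtract 3 times ρ1 from ρ2.
  [  1    3  0   1 ]
  [  0    0  2   4 ]
  [ -6  -18  2  -2 ]
Add 6 times ρ1 to ρ3.
  [ 1  3  0  1 ]
  [ 0  0  2  4 ]
  [ 0  0  2  4 ]
Multiply ρ2 by 1/2.
  [ 1  3  0  1 ]
  [ 0  0  1  2 ]
  [ 0  0  2  4 ]
Subtract 2 times ρ2 from ρ3.
  [ 1  3  0  1 ]
  [ 0  0  1  2 ]
  [ 0  0  0  0 ]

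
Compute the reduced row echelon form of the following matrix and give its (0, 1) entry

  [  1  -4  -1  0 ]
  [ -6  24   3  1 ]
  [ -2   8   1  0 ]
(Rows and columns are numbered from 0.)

-4

R2 -> R2 + 6·R1
  [  1  -4  -1  0 ]
  [  0   0  -3  1 ]
  [ -2   8   1  0 ]
R3 -> R3 + 2·R1
  [ 1  -4  -1  0 ]
  [ 0   0  -3  1 ]
  [ 0   0  -1  0 ]
R2 -> -1/3·R2
  [ 1  -4  -1     0 ]
  [ 0   0   1  -1/3 ]
  [ 0   0  -1     0 ]
R3 -> R3 + R2
  [ 1  -4  -1     0 ]
  [ 0   0   1  -1/3 ]
  [ 0   0   0  -1/3 ]
R3 -> -3·R3
  [ 1  -4  -1     0 ]
  [ 0   0   1  -1/3 ]
  [ 0   0   0     1 ]
R2 -> R2 + 1/3·R3
  [ 1  -4  -1  0 ]
  [ 0   0   1  0 ]
  [ 0   0   0  1 ]
R1 -> R1 + R2
  [ 1  -4  0  0 ]
  [ 0   0  1  0 ]
  [ 0   0  0  1 ]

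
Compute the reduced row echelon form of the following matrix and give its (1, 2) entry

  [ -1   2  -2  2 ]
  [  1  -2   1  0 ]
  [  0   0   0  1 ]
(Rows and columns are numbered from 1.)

R1 ← -1·R1
  [ 1  -2  2  -2 ]
  [ 1  -2  1   0 ]
  [ 0   0  0   1 ]
R2 ← R2 − R1
  [ 1  -2   2  -2 ]
  [ 0   0  -1   2 ]
  [ 0   0   0   1 ]
R2 ← -1·R2
  [ 1  -2  2  -2 ]
  [ 0   0  1  -2 ]
  [ 0   0  0   1 ]
R2 ← R2 + 2·R3
  [ 1  -2  2  -2 ]
  [ 0   0  1   0 ]
  [ 0   0  0   1 ]
R1 ← R1 + 2·R3
  [ 1  -2  2  0 ]
  [ 0   0  1  0 ]
  [ 0   0  0  1 ]
R1 ← R1 − 2·R2
  [ 1  -2  0  0 ]
  [ 0   0  1  0 ]
  [ 0   0  0  1 ]

-2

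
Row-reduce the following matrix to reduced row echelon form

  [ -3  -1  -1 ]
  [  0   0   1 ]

Multiply ρ1 by -1/3.
  [ 1  1/3  1/3 ]
  [ 0    0    1 ]
Subtract 1/3 times ρ2 from ρ1.
  [ 1  1/3  0 ]
  [ 0    0  1 ]

[[1, 1/3, 0], [0, 0, 1]]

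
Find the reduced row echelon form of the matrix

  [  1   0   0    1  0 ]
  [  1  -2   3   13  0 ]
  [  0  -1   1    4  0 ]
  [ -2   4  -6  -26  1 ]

ρ2 -> ρ2 − ρ1
  [  1   0   0    1  0 ]
  [  0  -2   3   12  0 ]
  [  0  -1   1    4  0 ]
  [ -2   4  -6  -26  1 ]
ρ4 -> ρ4 + 2·ρ1
  [ 1   0   0    1  0 ]
  [ 0  -2   3   12  0 ]
  [ 0  -1   1    4  0 ]
  [ 0   4  -6  -24  1 ]
ρ2 -> -1/2·ρ2
  [ 1   0     0    1  0 ]
  [ 0   1  -3/2   -6  0 ]
  [ 0  -1     1    4  0 ]
  [ 0   4    -6  -24  1 ]
ρ3 -> ρ3 + ρ2
  [ 1  0     0    1  0 ]
  [ 0  1  -3/2   -6  0 ]
  [ 0  0  -1/2   -2  0 ]
  [ 0  4    -6  -24  1 ]
ρ4 -> ρ4 − 4·ρ2
  [ 1  0     0   1  0 ]
  [ 0  1  -3/2  -6  0 ]
  [ 0  0  -1/2  -2  0 ]
  [ 0  0     0   0  1 ]
ρ3 -> -2·ρ3
  [ 1  0     0   1  0 ]
  [ 0  1  -3/2  -6  0 ]
  [ 0  0     1   4  0 ]
  [ 0  0     0   0  1 ]
ρ2 -> ρ2 + 3/2·ρ3
  [ 1  0  0  1  0 ]
  [ 0  1  0  0  0 ]
  [ 0  0  1  4  0 ]
  [ 0  0  0  0  1 ]

[[1, 0, 0, 1, 0], [0, 1, 0, 0, 0], [0, 0, 1, 4, 0], [0, 0, 0, 0, 1]]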